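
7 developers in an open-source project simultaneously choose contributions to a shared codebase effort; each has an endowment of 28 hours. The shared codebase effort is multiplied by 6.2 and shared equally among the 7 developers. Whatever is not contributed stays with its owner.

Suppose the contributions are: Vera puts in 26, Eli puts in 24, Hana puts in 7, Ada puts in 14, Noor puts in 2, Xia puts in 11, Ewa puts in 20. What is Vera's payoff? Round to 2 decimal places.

Total contributed: 26 + 24 + 7 + 14 + 2 + 11 + 20 = 104.
Each receives 6.2 × 104 / 7 = 92.11 from the shared codebase effort.
Vera keeps 28 − 26 = 2, so Vera's payoff is 2 + 92.11 = 94.11.

94.11 hours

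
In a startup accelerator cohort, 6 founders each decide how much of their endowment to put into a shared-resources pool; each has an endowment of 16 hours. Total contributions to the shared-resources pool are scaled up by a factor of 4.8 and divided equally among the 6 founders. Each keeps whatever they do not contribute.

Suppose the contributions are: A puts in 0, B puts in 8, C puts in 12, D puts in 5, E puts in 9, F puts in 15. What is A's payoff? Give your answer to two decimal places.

Total contributed: 0 + 8 + 12 + 5 + 9 + 15 = 49.
Each receives 4.8 × 49 / 6 = 39.20 from the shared-resources pool.
A keeps 16 − 0 = 16, so A's payoff is 16 + 39.20 = 55.20.

55.20 hours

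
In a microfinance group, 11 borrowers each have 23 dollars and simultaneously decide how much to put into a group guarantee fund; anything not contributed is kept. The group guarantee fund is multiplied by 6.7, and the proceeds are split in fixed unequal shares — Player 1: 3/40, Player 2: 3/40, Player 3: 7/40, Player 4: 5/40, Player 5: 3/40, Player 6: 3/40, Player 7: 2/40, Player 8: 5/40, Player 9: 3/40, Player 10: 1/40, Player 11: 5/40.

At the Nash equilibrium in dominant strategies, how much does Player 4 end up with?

42.26 dollars

Each unit j contributes comes back to j as 6.7 × (j's share), so j prefers to contribute only if that share exceeds 1/6.7 = 0.1493; otherwise keeping the unit dominates.
Only Player 3 (7/40) clears that bar, contributing 23; the remaining 10 contribute 0. Total contributed: 23.
Player 4 keeps 23 and receives 6.7 × 23 × 5/40 = 19.26 from the group guarantee fund, for a payoff of 42.26.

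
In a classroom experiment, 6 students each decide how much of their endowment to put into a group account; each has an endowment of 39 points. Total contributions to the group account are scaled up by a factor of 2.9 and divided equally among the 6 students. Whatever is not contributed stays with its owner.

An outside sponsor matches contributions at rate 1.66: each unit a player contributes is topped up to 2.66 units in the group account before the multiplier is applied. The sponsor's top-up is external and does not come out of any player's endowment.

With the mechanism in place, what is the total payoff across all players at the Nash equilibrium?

Under the mechanism each unit contributed yields 2.9 × 2.66 / 6 = 1.2857 back to its contributor per unit of net cost, which exceeds 1, making full contribution the dominant choice for everyone.
At the Nash equilibrium everyone contributes 39. Group total payoff = 2.9 × 2.66 × 234 = 1805.08.

1805.08 points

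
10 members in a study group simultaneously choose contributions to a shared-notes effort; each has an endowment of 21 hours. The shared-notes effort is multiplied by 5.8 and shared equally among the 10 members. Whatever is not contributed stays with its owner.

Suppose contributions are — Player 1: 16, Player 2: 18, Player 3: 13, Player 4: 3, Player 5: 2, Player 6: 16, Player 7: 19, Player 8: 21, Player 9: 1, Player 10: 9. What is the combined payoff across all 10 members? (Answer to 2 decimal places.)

776.40 hours

Total contributed: 16 + 18 + 13 + 3 + 2 + 16 + 19 + 21 + 1 + 9 = 118; total kept: 10 × 21 − 118 = 92.
The shared-notes effort pays out 5.8 × 118 = 684.40 in aggregate.
Group total = 92 + 684.40 = 776.40.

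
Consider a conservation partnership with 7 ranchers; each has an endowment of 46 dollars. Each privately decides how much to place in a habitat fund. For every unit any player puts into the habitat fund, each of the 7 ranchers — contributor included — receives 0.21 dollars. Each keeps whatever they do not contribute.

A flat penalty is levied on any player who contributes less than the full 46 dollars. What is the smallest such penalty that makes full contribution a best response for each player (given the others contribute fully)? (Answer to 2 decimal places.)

36.34 dollars

Given the others contribute fully, the best deviation is to contribute 0 (any partial contribution still incurs the fine and gives up units whose private return 0.21 is below 1).
Deviating from 46 to 0 saves 46 dollars but forfeits the deviator's share of the drop in the habitat fund: 0.21 × 46 = 9.66.
So the deviation gain is 46 − 9.66 = 36.34, and the fine must be at least 36.34 dollars to wipe it out.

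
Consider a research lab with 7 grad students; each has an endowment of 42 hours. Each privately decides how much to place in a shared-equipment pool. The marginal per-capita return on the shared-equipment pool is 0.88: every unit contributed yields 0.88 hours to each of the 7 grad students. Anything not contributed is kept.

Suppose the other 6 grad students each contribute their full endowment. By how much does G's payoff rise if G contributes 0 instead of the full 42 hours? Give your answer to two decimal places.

5.04 hours

Switching from a contribution of 42 to 0 lets G keep an extra 42 hours, but lowers the shared-equipment pool by 42, which costs G their own share of that drop: 0.88 × 42 = 36.96.
Net gain = 42 − 36.96 = 5.04. The private return per contributed unit (0.88) is below 1, so free-riding is indeed the best response regardless of what the others do.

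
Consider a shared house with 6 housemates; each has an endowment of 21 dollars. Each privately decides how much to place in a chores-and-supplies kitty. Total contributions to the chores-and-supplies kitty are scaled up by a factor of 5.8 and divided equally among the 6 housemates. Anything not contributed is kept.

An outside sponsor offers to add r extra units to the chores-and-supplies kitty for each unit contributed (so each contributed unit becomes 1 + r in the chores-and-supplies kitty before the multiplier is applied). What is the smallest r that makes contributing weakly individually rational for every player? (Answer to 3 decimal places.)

0.034

With matching at rate r, one contributed unit becomes (1 + r) in the chores-and-supplies kitty and returns 5.8 × (1 + r) / 6 to the contributor.
Setting this equal to 1: 1 + r = 6/5.8 = 1.0345.
So the minimum matching rate is r = 1.0345 − 1 = 0.034.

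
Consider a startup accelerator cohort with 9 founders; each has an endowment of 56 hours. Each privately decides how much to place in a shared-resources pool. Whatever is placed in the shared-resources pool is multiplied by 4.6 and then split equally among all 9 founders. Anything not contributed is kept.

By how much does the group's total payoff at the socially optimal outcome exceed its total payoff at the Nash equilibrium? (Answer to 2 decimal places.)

Each contributed unit returns 4.6/9 = 0.5111 to its contributor — below 1 — so contributing 0 is dominant for every player. At the Nash equilibrium everyone keeps their 56, and the group total is 9 × 56 = 504.
Each contributed unit returns 4.600 to the group as a whole (0.5111 to each of 9 players), which exceeds 1, so the social optimum is full contribution: group total = 4.600 × 504 = 2318.40.
Efficiency loss = 2318.40 − 504 = 1814.40.

1814.40 hours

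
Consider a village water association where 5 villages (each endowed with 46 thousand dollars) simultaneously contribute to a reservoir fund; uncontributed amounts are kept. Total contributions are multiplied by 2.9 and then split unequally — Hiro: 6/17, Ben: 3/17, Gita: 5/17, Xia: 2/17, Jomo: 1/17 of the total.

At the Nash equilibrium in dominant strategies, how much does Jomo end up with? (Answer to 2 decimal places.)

For player j, contributing a unit is worthwhile iff 2.9 × (j's share) ≥ 1, i.e. iff j's share is at least 0.3448.
The only share above 0.3448 is Hiro's 6/17, contributing 46; the remaining 4 contribute 0. Total contributed: 46.
Jomo keeps 46 and receives 2.9 × 46 × 1/17 = 7.85 from the reservoir fund, for a payoff of 53.85.

53.85 thousand dollars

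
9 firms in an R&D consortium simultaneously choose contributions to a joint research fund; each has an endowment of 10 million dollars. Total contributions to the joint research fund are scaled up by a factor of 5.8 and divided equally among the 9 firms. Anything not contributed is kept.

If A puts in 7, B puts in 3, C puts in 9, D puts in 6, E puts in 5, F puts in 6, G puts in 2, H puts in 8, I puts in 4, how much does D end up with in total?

36.22 million dollars

Total contributed: 7 + 3 + 9 + 6 + 5 + 6 + 2 + 8 + 4 = 50.
Each receives 5.8 × 50 / 9 = 32.22 from the joint research fund.
D keeps 10 − 6 = 4, so D's payoff is 4 + 32.22 = 36.22.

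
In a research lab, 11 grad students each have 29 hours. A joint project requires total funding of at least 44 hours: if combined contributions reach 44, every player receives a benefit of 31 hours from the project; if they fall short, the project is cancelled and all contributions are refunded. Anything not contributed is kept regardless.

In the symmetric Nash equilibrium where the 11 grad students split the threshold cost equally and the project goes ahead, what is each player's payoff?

56 hours

Equal share of the threshold: 44/11 = 4.
At this profile no one gains by cutting their contribution: any cut drops the total below 44, the project is cancelled, contributions are refunded, and the deviator ends with 29, which is less than 29 − 4 + 31 = 56. Contributing more than 4 just wastes the excess. So contributing exactly 4 is a best response.
Each player's payoff: 29 − 4 + 31 = 56.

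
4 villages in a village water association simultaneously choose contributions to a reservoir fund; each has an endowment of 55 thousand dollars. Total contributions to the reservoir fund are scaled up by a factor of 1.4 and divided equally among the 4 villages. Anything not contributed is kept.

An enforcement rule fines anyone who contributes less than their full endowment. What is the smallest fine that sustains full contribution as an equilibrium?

Given the others contribute fully, the best deviation is to contribute 0 (any partial contribution still incurs the fine and gives up units whose private return 0.3500 is below 1).
Deviating from 55 to 0 saves 55 thousand dollars but forfeits the deviator's share of the drop in the reservoir fund: 1.4/4 × 55 = 19.25.
So the deviation gain is 55 − 19.25 = 35.75, and the fine must be at least 35.75 thousand dollars to wipe it out.

35.75 thousand dollars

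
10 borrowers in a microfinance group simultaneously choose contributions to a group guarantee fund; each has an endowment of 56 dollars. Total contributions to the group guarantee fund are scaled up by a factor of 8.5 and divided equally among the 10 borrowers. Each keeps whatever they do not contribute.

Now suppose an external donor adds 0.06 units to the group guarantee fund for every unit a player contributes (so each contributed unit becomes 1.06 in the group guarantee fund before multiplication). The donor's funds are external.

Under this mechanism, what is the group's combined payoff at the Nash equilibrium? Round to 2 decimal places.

With the mechanism, a contributed unit returns 8.5 × 1.06 / 10 = 0.9010 per unit of net cost — still below 1 — so contributing 0 remains dominant for every player.
At the Nash equilibrium no one contributes; group total payoff = 10 × 56 = 560.

560.00 dollars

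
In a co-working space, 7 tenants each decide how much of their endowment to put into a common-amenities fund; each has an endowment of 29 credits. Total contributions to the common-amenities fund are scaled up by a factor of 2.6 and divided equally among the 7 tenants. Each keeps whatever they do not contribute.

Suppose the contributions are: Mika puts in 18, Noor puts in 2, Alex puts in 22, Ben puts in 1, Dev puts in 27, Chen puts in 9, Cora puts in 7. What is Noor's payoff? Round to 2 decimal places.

58.94 credits

Total contributed: 18 + 2 + 22 + 1 + 27 + 9 + 7 = 86.
Each receives 2.6 × 86 / 7 = 31.94 from the common-amenities fund.
Noor keeps 29 − 2 = 27, so Noor's payoff is 27 + 31.94 = 58.94.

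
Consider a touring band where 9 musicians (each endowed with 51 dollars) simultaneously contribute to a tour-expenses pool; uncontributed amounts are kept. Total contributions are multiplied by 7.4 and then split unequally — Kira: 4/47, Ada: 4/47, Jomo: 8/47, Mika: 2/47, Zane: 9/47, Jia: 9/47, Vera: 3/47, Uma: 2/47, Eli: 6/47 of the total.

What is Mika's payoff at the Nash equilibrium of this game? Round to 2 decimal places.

A player with share s gets back 7.4·s per unit contributed, so full contribution is dominant for anyone with s > 1/7.4 = 0.1351 and zero contribution is dominant for anyone below.
Jomo, Zane and Jia clear that bar, contributing 51 each; the remaining 6 contribute 0. Total contributed: 153.
Mika keeps 51 and receives 7.4 × 153 × 2/47 = 48.18 from the tour-expenses pool, for a payoff of 99.18.

99.18 dollars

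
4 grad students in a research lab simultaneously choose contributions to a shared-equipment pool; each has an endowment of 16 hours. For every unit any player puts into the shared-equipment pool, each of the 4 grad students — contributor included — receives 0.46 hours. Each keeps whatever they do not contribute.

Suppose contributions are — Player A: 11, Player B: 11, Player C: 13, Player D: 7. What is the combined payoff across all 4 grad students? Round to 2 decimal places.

99.28 hours

Total contributed: 11 + 11 + 13 + 7 = 42; total kept: 4 × 16 − 42 = 22.
The shared-equipment pool pays out 0.46 × 4 × 42 = 77.28 in aggregate.
Group total = 22 + 77.28 = 99.28.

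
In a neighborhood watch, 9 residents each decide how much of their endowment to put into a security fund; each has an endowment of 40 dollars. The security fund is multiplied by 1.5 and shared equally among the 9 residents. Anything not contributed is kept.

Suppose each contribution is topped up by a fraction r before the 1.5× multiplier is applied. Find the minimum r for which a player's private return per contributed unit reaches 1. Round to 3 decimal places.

5.000

With matching at rate r, one contributed unit becomes (1 + r) in the security fund and returns 1.5 × (1 + r) / 9 to the contributor.
Setting this equal to 1: 1 + r = 9/1.5 = 6.0000.
So the minimum matching rate is r = 6.0000 − 1 = 5.000.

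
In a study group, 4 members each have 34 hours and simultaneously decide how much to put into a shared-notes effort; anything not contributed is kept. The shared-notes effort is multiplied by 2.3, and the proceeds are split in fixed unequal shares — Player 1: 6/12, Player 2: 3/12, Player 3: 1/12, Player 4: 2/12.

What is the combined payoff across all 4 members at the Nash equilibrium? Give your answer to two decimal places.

180.20 hours

For player j, contributing a unit is worthwhile iff 2.3 × (j's share) ≥ 1, i.e. iff j's share is at least 0.4348.
The only share above 0.4348 is Player 1's 6/12, contributing 34; the remaining 3 contribute 0. Total contributed: 34.
The shared-notes effort pays out 2.3 × 34 = 78.20 in total (split across the unequal shares, but the aggregate is all that matters for the group sum).
The 3 free-riders keep 34 each, adding 102. Group total = 102 + 78.20 = 180.20.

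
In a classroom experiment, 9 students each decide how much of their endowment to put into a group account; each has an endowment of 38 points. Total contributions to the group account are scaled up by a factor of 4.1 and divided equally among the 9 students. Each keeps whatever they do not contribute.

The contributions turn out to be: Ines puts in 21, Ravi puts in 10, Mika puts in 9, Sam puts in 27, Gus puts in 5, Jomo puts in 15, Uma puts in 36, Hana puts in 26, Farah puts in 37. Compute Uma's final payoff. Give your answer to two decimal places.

86.73 points

Total contributed: 21 + 10 + 9 + 27 + 5 + 15 + 36 + 26 + 37 = 186.
Each receives 4.1 × 186 / 9 = 84.73 from the group account.
Uma keeps 38 − 36 = 2, so Uma's payoff is 2 + 84.73 = 86.73.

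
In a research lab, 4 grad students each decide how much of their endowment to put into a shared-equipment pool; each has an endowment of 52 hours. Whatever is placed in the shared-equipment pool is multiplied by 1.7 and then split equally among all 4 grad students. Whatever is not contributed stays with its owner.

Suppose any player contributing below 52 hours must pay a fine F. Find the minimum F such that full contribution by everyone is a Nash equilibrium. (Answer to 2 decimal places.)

29.90 hours

Given the others contribute fully, the best deviation is to contribute 0 (any partial contribution still incurs the fine and gives up units whose private return 0.4250 is below 1).
Deviating from 52 to 0 saves 52 hours but forfeits the deviator's share of the drop in the shared-equipment pool: 1.7/4 × 52 = 22.10.
So the deviation gain is 52 − 22.10 = 29.90, and the fine must be at least 29.90 hours to wipe it out.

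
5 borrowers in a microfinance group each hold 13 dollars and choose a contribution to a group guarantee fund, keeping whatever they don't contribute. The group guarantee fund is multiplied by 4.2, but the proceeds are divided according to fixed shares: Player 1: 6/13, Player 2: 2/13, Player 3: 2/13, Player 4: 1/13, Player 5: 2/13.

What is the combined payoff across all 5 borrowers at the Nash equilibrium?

106.60 dollars

Player j's private return per contributed unit is 4.2 × (j's share). Contributing is weakly dominant for j when that share is at least 1/4.2 = 0.2381, and contributing 0 is dominant otherwise.
The only share above 0.2381 is Player 1's 6/13, contributing 13; the remaining 4 contribute 0. Total contributed: 13.
The group guarantee fund pays out 4.2 × 13 = 54.60 in total (split across the unequal shares, but the aggregate is all that matters for the group sum).
The 4 free-riders keep 13 each, adding 52. Group total = 52 + 54.60 = 106.60.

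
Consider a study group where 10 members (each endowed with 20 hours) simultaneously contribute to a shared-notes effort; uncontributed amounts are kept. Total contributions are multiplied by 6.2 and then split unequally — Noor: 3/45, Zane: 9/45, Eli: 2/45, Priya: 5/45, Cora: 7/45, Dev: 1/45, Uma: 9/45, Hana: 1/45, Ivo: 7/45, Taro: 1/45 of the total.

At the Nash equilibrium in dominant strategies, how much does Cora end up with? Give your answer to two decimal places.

Each unit j contributes comes back to j as 6.2 × (j's share), so j prefers to contribute only if that share exceeds 1/6.2 = 0.1613; otherwise keeping the unit dominates.
The shares above 0.1613 belong to Zane and Uma, contributing 20 each; the remaining 8 contribute 0. Total contributed: 40.
Cora keeps 20 and receives 6.2 × 40 × 7/45 = 38.58 from the shared-notes effort, for a payoff of 58.58.

58.58 hours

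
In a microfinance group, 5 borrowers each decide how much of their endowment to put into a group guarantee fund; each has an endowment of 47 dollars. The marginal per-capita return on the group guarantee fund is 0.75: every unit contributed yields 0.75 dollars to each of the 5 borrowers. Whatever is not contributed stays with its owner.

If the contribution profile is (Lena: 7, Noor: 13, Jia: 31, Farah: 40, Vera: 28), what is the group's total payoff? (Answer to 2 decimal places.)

Total contributed: 7 + 13 + 31 + 40 + 28 = 119; total kept: 5 × 47 − 119 = 116.
The group guarantee fund pays out 0.75 × 5 × 119 = 446.25 in aggregate.
Group total = 116 + 446.25 = 562.25.

562.25 dollars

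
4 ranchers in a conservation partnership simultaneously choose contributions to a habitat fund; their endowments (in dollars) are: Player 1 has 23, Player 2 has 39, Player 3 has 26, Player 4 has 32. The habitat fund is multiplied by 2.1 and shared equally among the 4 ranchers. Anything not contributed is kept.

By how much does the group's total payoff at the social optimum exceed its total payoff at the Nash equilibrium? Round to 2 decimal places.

132.00 dollars

The private return per contributed unit is 2.1/4 = 0.5250 < 1 for every player regardless of endowment, so the Nash equilibrium is zero contribution and the group total is Σ E_j = 23 + 39 + 26 + 32 = 120.
Each contributed unit returns 2.100 to the group, so the social optimum is full contribution by everyone: group total = 2.100 × 120 = 252.00.
Efficiency loss = (2.100 − 1) × 120 = 132.00.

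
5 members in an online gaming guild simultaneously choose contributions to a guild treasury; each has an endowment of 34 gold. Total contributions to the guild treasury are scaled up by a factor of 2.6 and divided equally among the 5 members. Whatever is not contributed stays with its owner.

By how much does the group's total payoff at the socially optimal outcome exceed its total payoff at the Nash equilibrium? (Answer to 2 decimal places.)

272.00 gold

Each contributed unit returns 2.6/5 = 0.5200 to its contributor — below 1 — so contributing 0 is dominant for every player. At the Nash equilibrium everyone keeps their 34, and the group total is 5 × 34 = 170.
Each contributed unit returns 2.600 to the group as a whole (0.5200 to each of 5 players), which exceeds 1, so the social optimum is full contribution: group total = 2.600 × 170 = 442.00.
Efficiency loss = 442.00 − 170 = 272.00.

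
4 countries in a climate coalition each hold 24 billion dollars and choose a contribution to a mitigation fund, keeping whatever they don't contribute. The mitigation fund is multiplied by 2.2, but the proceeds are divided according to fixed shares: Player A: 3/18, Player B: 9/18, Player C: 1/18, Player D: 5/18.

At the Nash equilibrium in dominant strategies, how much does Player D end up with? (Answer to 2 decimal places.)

38.67 billion dollars

For player j, contributing a unit is worthwhile iff 2.2 × (j's share) ≥ 1, i.e. iff j's share is at least 0.4545.
Only Player B (9/18) clears that bar, contributing 24; the remaining 3 contribute 0. Total contributed: 24.
Player D keeps 24 and receives 2.2 × 24 × 5/18 = 14.67 from the mitigation fund, for a payoff of 38.67.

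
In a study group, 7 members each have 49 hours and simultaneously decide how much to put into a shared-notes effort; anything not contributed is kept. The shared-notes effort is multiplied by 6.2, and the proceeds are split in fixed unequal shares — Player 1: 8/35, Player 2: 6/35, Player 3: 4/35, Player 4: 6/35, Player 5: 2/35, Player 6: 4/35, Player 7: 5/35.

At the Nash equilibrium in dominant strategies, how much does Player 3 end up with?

153.16 hours

Player j's private return per contributed unit is 6.2 × (j's share). Contributing is weakly dominant for j when that share is at least 1/6.2 = 0.1613, and contributing 0 is dominant otherwise.
Player 1, Player 2 and Player 4 are above the threshold, contributing 49 each; the remaining 4 contribute 0. Total contributed: 147.
Player 3 keeps 49 and receives 6.2 × 147 × 4/35 = 104.16 from the shared-notes effort, for a payoff of 153.16.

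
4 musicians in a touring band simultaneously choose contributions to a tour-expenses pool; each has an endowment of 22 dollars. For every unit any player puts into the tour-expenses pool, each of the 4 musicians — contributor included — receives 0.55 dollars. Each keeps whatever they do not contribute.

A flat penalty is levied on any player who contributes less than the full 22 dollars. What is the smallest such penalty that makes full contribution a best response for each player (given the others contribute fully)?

9.90 dollars

Given the others contribute fully, the best deviation is to contribute 0 (any partial contribution still incurs the fine and gives up units whose private return 0.55 is below 1).
Deviating from 22 to 0 saves 22 dollars but forfeits the deviator's share of the drop in the tour-expenses pool: 0.55 × 22 = 12.10.
So the deviation gain is 22 − 12.10 = 9.90, and the fine must be at least 9.90 dollars to wipe it out.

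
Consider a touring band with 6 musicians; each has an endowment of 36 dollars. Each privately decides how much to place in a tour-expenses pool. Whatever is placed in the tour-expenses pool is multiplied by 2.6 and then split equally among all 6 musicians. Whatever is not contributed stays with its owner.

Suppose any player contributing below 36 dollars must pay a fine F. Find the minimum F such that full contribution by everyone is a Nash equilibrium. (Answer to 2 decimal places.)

Given the others contribute fully, the best deviation is to contribute 0 (any partial contribution still incurs the fine and gives up units whose private return 0.4333 is below 1).
Deviating from 36 to 0 saves 36 dollars but forfeits the deviator's share of the drop in the tour-expenses pool: 2.6/6 × 36 = 15.60.
So the deviation gain is 36 − 15.60 = 20.40, and the fine must be at least 20.40 dollars to wipe it out.

20.40 dollars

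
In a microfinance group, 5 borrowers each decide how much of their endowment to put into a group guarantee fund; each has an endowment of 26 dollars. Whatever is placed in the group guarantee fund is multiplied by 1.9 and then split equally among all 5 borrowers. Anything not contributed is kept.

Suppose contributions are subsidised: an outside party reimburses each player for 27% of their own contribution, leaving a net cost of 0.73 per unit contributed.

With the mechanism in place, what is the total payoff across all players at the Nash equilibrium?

The effective private return is (1.9/5) / 0.73 = 0.5205, which is still under 1, so the mechanism doesn't change anyone's dominant strategy: zero contribution.
Everyone keeps their endowment and the group total is 5 × 26 = 130.

130.00 dollars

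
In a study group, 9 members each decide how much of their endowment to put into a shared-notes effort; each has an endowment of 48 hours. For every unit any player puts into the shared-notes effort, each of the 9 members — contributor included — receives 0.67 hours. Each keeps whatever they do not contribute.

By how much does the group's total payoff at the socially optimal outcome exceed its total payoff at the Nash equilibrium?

2172.96 hours

The private return per contributed unit is 0.67 < 1, so contributing 0 is dominant for every player. At the Nash equilibrium everyone keeps their 48, and the group total is 9 × 48 = 432.
Each contributed unit returns 6.030 to the group as a whole (0.67 to each of 9 players), which exceeds 1, so the social optimum is full contribution: group total = 6.030 × 432 = 2604.96.
Efficiency loss = 2604.96 − 432 = 2172.96.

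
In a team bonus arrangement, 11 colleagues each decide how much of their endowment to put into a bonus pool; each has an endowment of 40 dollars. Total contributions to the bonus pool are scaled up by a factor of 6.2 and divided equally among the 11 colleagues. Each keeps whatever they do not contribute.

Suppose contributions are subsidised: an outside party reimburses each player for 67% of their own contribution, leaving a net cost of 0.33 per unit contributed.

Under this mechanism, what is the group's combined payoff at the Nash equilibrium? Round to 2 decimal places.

3022.80 dollars

The effective private return per unit is now (6.2/11) / 0.33 = 1.7080 > 1, so every player's dominant strategy flips to full contribution.
So the Nash equilibrium is full contribution by all 11; the group earns 11 × (40 × 0.67 + 6.2 × 40) = 3022.80.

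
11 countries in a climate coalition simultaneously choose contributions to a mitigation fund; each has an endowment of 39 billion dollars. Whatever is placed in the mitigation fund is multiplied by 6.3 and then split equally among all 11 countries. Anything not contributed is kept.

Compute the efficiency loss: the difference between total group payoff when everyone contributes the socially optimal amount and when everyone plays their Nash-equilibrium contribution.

2273.70 billion dollars

Each contributed unit returns 6.3/11 = 0.5727 to its contributor — below 1 — so contributing 0 is dominant for every player. At the Nash equilibrium everyone keeps their 39, and the group total is 11 × 39 = 429.
Each contributed unit returns 6.300 to the group as a whole (0.5727 to each of 11 players), which exceeds 1, so the social optimum is full contribution: group total = 6.300 × 429 = 2702.70.
Efficiency loss = 2702.70 − 429 = 2273.70.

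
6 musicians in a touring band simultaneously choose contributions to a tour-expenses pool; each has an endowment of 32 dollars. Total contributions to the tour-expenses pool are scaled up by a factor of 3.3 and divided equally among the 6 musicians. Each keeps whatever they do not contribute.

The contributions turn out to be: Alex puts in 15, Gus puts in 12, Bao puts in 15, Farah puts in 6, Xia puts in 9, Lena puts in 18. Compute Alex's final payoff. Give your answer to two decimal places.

58.25 dollars

Total contributed: 15 + 12 + 15 + 6 + 9 + 18 = 75.
Each receives 3.3 × 75 / 6 = 41.25 from the tour-expenses pool.
Alex keeps 32 − 15 = 17, so Alex's payoff is 17 + 41.25 = 58.25.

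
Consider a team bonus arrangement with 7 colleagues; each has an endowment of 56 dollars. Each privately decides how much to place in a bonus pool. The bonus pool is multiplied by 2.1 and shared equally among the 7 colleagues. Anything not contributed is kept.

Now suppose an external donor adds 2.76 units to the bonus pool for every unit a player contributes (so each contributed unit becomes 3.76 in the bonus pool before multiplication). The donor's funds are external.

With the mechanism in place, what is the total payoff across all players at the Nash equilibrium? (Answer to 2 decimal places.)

3095.23 dollars

With the mechanism, a contributed unit returns 2.1 × 3.76 / 7 = 1.1280 per unit of net cost to the contributor — now above 1 — so contributing fully is weakly dominant for every player.
So the Nash equilibrium is full contribution by all 7; the group earns 2.1 × 3.76 × 392 = 3095.23.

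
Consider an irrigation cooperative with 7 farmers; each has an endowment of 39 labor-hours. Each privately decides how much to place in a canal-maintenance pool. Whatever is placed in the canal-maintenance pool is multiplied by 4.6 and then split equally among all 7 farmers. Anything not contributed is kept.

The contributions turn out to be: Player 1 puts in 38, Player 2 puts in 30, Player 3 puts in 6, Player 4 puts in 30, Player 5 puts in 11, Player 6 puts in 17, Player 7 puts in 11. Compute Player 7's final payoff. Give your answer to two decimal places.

Total contributed: 38 + 30 + 6 + 30 + 11 + 17 + 11 = 143.
Each receives 4.6 × 143 / 7 = 93.97 from the canal-maintenance pool.
Player 7 keeps 39 − 11 = 28, so Player 7's payoff is 28 + 93.97 = 121.97.

121.97 labor-hours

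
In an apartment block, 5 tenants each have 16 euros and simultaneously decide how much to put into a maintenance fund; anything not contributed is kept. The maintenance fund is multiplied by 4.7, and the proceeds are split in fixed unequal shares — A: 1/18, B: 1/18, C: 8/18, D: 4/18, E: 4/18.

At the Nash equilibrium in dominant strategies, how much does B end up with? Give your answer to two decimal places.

28.53 euros

For player j, contributing a unit is worthwhile iff 4.7 × (j's share) ≥ 1, i.e. iff j's share is at least 0.2128.
C, D and E are above the threshold, contributing 16 each; the remaining 2 contribute 0. Total contributed: 48.
B keeps 16 and receives 4.7 × 48 × 1/18 = 12.53 from the maintenance fund, for a payoff of 28.53.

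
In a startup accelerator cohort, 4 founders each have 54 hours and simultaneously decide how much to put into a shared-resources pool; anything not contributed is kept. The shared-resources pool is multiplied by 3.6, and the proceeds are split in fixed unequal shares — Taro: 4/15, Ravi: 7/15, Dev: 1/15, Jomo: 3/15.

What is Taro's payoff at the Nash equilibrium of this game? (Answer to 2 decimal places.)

A player with share s gets back 3.6·s per unit contributed, so full contribution is dominant for anyone with s > 1/3.6 = 0.2778 and zero contribution is dominant for anyone below.
The only share above 0.2778 is Ravi's 7/15, contributing 54; the remaining 3 contribute 0. Total contributed: 54.
Taro keeps 54 and receives 3.6 × 54 × 4/15 = 51.84 from the shared-resources pool, for a payoff of 105.84.

105.84 hours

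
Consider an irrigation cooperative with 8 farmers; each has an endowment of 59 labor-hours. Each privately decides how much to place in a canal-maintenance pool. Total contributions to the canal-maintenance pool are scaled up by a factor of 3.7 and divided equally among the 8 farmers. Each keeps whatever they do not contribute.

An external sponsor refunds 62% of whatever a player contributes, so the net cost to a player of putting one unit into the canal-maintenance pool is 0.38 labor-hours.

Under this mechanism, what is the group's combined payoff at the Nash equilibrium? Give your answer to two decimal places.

2039.04 labor-hours

Under the mechanism each unit contributed yields (3.7/8) / 0.38 = 1.2171 back to its contributor per unit of net cost, which exceeds 1, making full contribution the dominant choice for everyone.
At the Nash equilibrium everyone contributes 59. Group total payoff = 8 × (59 × 0.62 + 3.7 × 59) = 2039.04.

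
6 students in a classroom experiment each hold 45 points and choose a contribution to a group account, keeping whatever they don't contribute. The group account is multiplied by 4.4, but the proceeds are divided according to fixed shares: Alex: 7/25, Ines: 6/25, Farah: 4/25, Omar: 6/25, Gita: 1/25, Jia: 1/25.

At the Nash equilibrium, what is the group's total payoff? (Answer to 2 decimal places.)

729.00 points

Player j's private return per contributed unit is 4.4 × (j's share). Contributing is weakly dominant for j when that share is at least 1/4.4 = 0.2273, and contributing 0 is dominant otherwise.
The shares above 0.2273 belong to Alex, Ines and Omar, contributing 45 each; the remaining 3 contribute 0. Total contributed: 135.
The group account pays out 4.4 × 135 = 594.00 in total (split across the unequal shares, but the aggregate is all that matters for the group sum).
The 3 free-riders keep 45 each, adding 135. Group total = 135 + 594.00 = 729.00.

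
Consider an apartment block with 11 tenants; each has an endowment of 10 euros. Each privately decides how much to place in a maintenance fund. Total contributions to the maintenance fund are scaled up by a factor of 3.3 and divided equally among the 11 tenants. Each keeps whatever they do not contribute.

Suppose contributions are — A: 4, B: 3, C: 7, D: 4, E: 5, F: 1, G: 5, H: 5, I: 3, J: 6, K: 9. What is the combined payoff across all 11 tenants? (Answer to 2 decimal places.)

Total contributed: 4 + 3 + 7 + 4 + 5 + 1 + 5 + 5 + 3 + 6 + 9 = 52; total kept: 11 × 10 − 52 = 58.
The maintenance fund pays out 3.3 × 52 = 171.60 in aggregate.
Group total = 58 + 171.60 = 229.60.

229.60 euros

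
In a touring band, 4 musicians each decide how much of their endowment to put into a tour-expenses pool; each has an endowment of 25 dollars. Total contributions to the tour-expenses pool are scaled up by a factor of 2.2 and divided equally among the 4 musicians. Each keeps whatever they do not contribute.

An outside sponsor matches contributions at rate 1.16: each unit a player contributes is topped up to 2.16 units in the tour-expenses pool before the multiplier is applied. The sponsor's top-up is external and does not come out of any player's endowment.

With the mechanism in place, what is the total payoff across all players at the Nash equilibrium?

475.20 dollars

With the mechanism, a contributed unit returns 2.2 × 2.16 / 4 = 1.1880 per unit of net cost to the contributor — now above 1 — so contributing fully is weakly dominant for every player.
At the Nash equilibrium everyone contributes 25. Group total payoff = 2.2 × 2.16 × 100 = 475.20.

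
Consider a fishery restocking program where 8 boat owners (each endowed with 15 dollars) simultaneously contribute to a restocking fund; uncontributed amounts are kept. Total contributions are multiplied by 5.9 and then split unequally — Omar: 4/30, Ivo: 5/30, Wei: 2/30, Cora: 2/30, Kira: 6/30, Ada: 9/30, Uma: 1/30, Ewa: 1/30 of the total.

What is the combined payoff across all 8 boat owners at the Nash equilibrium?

Each unit j contributes comes back to j as 5.9 × (j's share), so j prefers to contribute only if that share exceeds 1/5.9 = 0.1695; otherwise keeping the unit dominates.
Kira and Ada clear that bar, contributing 15 each; the remaining 6 contribute 0. Total contributed: 30.
The restocking fund pays out 5.9 × 30 = 177.00 in total (split across the unequal shares, but the aggregate is all that matters for the group sum).
The 6 free-riders keep 15 each, adding 90. Group total = 90 + 177.00 = 267.00.

267.00 dollars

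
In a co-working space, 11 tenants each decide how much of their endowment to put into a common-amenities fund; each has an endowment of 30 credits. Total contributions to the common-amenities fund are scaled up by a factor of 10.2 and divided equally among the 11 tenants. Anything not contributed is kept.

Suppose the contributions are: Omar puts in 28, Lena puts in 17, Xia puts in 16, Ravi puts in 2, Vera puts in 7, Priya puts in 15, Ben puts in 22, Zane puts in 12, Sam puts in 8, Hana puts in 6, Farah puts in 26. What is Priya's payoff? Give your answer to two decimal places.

162.44 credits

Total contributed: 28 + 17 + 16 + 2 + 7 + 15 + 22 + 12 + 8 + 6 + 26 = 159.
Each receives 10.2 × 159 / 11 = 147.44 from the common-amenities fund.
Priya keeps 30 − 15 = 15, so Priya's payoff is 15 + 147.44 = 162.44.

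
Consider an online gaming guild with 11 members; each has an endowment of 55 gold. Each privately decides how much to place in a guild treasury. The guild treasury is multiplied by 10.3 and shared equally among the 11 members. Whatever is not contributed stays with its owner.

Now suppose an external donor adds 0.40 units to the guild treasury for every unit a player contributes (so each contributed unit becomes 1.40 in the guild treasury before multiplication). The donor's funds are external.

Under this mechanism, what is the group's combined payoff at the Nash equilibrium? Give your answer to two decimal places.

8724.10 gold

Under the mechanism each unit contributed yields 10.3 × 1.40 / 11 = 1.3109 back to its contributor per unit of net cost, which exceeds 1, making full contribution the dominant choice for everyone.
So the Nash equilibrium is full contribution by all 11; the group earns 10.3 × 1.40 × 605 = 8724.10.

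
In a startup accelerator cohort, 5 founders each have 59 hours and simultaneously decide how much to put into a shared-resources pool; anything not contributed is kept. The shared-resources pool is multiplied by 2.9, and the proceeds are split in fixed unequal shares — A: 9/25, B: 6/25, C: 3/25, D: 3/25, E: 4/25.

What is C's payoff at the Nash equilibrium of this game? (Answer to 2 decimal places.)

79.53 hours

A player with share s gets back 2.9·s per unit contributed, so full contribution is dominant for anyone with s > 1/2.9 = 0.3448 and zero contribution is dominant for anyone below.
A alone (share 9/25) is above the threshold, contributing 59; the remaining 4 contribute 0. Total contributed: 59.
C keeps 59 and receives 2.9 × 59 × 3/25 = 20.53 from the shared-resources pool, for a payoff of 79.53.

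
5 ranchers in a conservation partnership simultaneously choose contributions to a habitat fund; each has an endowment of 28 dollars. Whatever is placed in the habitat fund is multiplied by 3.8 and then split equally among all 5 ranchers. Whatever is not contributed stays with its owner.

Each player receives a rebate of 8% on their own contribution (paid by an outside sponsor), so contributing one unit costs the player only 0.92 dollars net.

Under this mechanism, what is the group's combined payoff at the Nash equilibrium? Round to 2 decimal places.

The effective private return is (3.8/5) / 0.92 = 0.8261, which is still under 1, so the mechanism doesn't change anyone's dominant strategy: zero contribution.
At the Nash equilibrium no one contributes; group total payoff = 5 × 28 = 140.

140.00 dollars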